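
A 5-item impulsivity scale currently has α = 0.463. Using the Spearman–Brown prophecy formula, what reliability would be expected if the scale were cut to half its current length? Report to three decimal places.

Length factor m = 1/2
α' = m·α / (1 − (1−m)·α)
   = 1/2 × 0.463 / (1 − (1 − 1/2) × 0.463)
   = 0.2315 / 0.7685 = 0.301

predicted reliability = 0.301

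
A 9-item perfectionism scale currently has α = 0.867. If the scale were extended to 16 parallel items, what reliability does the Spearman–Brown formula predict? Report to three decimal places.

predicted reliability = 0.921

Length factor m = 16/9 = 1.7778
α' = m·α / (1 + (m−1)·α)
   = 16/9 × 0.867 / (1 + (16/9 − 1) × 0.867)
   = 1.5413 / 1.6743 = 0.921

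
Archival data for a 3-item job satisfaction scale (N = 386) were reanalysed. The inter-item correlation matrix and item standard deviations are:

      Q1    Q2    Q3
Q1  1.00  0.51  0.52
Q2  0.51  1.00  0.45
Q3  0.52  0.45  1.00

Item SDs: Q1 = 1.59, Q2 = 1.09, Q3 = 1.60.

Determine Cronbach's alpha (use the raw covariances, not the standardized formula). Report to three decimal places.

α = 0.732

Σσ²ᵢ = 1.59² + 1.09² + 1.60² = 6.2762
Covariances σ_ij = r_ij · s_i · s_j:
  σ(Q1,Q2) = 0.51 × 1.59 × 1.09 = 0.8839
  σ(Q1,Q3) = 0.52 × 1.59 × 1.60 = 1.3229
  σ(Q2,Q3) = 0.45 × 1.09 × 1.60 = 0.7848
σ²_T = Σσ²ᵢ + 2·Σσ_ij = 6.2762 + 2 × 2.9916 = 12.2594
α = (3/2)·(1 − 6.2762/12.2594) = 0.732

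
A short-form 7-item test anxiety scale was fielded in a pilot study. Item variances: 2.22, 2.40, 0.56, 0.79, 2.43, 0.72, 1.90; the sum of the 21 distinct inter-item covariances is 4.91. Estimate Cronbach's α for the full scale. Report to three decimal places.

ΣVar(i) = 2.22 + 2.40 + 0.56 + 0.79 + 2.43 + 0.72 + 1.90 = 11.02
Sum of distinct covariances = 4.91
σ²_T = ΣVar(i) + 2·Σcov = 11.02 + 2 × 4.91 = 20.84
α = (7/6)·(1 − 11.02/20.84) = 0.550

Cronbach's α = 0.550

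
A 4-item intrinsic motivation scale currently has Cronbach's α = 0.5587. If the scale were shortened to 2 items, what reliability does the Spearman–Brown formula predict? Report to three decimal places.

predicted reliability = 0.388

Length factor m = 2/4 = 0.5000
α' = m·α / (1 − (1−m)·α)
   = 2/4 × 0.5587 / (1 − (1 − 2/4) × 0.5587)
   = 0.2793 / 0.7207 = 0.388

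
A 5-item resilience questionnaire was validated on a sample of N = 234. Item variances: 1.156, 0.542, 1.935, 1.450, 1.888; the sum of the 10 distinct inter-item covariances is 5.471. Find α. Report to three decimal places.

ΣVar(i) = 1.156 + 0.542 + 1.935 + 1.450 + 1.888 = 6.971
Sum of distinct covariances = 5.471
σ²_T = ΣVar(i) + 2·Σcov = 6.971 + 2 × 5.471 = 17.913
α = (5/4)·(1 − 6.971/17.913) = 0.764

α = 0.764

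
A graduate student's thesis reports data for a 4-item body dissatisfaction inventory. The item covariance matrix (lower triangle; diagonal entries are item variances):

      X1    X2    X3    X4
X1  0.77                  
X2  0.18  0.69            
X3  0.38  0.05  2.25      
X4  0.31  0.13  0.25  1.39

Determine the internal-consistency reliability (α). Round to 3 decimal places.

α = 0.450

ΣVar(i) = 0.77 + 0.69 + 2.25 + 1.39 = 5.10
Sum of off-diagonal covariances = 1.30
total variance = 5.10 + 2 × 1.30 = 7.70
α = (k/(k−1))·(1 − ΣVar(i)/total variance) = (4/3)·(1 − 5.10/7.70) = 0.450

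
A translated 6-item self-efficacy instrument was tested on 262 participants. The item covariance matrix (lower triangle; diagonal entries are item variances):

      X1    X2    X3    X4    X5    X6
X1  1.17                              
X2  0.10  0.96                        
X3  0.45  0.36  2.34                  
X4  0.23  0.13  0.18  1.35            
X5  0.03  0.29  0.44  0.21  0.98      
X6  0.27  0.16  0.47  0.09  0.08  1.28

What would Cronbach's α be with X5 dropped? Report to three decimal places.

Remaining items: X1, X2, X3, X4, X6 (k = 5).
Σσ²ᵢ = 1.17 + 0.96 + 2.34 + 1.35 + 1.28 = 7.10
σ²_T = 7.10 + 2 × 2.44 = 11.98
α (item deleted) = (5/4)·(1 − 7.10/11.98) = 0.509

α = 0.509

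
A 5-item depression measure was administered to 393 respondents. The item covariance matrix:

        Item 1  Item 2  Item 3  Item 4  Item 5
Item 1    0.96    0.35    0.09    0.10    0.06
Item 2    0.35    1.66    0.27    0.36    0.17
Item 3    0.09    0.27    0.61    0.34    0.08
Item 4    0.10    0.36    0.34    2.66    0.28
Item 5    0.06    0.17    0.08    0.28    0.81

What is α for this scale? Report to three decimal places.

sum of item variances = 0.96 + 1.66 + 0.61 + 2.66 + 0.81 = 6.70
Sum of the distinct covariances = 2.10
σ²_T = 6.70 + 2 × 2.10 = 10.90
α = (k/(k−1))·(1 − sum of item variances/σ²_T) = (5/4)·(1 − 6.70/10.90) = 0.482

α = 0.482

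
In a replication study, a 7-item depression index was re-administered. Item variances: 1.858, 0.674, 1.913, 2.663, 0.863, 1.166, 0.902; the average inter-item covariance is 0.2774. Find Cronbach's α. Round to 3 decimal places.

Σσ²ᵢ = 1.858 + 0.674 + 1.913 + 2.663 + 0.863 + 1.166 + 0.902 = 10.039
Sum of the 21 distinct covariances = 21 × 0.2774 = 5.8254
total variance = Σσ²ᵢ + 2·Σcov = 10.039 + 2 × 5.8254 = 21.6898
α = (7/6)·(1 − 10.039/21.6898) = 0.627

α = 0.627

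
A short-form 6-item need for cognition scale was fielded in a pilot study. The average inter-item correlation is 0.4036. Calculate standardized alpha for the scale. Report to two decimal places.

Standardized α = k·r̄ / (1 + (k−1)·r̄) = 6 × 0.4036 / (1 + 5 × 0.4036)
  = 2.4216 / 3.0180 = 0.80

α = 0.80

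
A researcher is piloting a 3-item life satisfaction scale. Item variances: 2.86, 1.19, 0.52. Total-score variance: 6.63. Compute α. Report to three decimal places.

Σσᵢ² = 2.86 + 1.19 + 0.52 = 4.57
α = (k/(k−1))·(1 − Σσᵢ²/σ²_total) = (3/2)·(1 − 4.57/6.63) = 0.466

α = 0.466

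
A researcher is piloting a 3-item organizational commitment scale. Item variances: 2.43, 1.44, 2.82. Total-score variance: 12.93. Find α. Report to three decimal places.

α = 0.724

sum of item variances = 2.43 + 1.44 + 2.82 = 6.69
α = (k/(k−1))·(1 − sum of item variances/total variance) = (3/2)·(1 − 6.69/12.93) = 0.724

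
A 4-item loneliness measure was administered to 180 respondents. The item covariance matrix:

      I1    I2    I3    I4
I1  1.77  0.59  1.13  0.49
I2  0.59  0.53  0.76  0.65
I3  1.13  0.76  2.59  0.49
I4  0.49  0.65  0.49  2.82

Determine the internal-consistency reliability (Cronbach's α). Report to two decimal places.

sum of item variances = 1.77 + 0.53 + 2.59 + 2.82 = 7.71
Σ_{i<j} σ_ij = 4.11
total variance = 7.71 + 2 × 4.11 = 15.93
α = (k/(k−1))·(1 − sum of item variances/total variance) = (4/3)·(1 − 7.71/15.93) = 0.69

Cronbach's α = 0.69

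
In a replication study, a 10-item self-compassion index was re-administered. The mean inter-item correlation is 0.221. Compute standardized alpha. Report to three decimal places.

Standardized α = k·r̄ / (1 + (k−1)·r̄) = 10 × 0.221 / (1 + 9 × 0.221)
  = 2.2100 / 2.9890 = 0.739

α = 0.739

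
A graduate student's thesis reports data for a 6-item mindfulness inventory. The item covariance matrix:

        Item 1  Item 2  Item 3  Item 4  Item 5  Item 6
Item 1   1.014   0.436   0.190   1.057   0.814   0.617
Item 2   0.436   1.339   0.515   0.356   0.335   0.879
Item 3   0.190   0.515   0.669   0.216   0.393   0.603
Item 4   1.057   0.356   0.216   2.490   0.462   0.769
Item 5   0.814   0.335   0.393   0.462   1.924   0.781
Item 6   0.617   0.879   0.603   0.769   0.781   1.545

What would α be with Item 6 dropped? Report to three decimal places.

Remaining items: Item 1, Item 2, Item 3, Item 4, Item 5 (k = 5).
sum of item variances = 1.014 + 1.339 + 0.669 + 2.490 + 1.924 = 7.436
σ²_T = 7.436 + 2 × 4.774 = 16.984
α (item deleted) = (5/4)·(1 − 7.436/16.984) = 0.703

α = 0.703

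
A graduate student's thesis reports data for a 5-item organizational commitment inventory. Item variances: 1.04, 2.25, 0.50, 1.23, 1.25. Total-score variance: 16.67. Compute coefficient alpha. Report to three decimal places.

sum of item variances = 1.04 + 2.25 + 0.50 + 1.23 + 1.25 = 6.27
α = (k/(k−1))·(1 − sum of item variances/Var(T)) = (5/4)·(1 − 6.27/16.67) = 0.780

α = 0.780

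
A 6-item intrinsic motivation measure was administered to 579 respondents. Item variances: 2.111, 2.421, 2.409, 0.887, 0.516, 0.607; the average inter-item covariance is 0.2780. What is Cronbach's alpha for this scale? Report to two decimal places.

Σσᵢ² = 2.111 + 2.421 + 2.409 + 0.887 + 0.516 + 0.607 = 8.951
Sum of the 15 distinct covariances = 15 × 0.2780 = 4.1700
total variance = Σσᵢ² + 2·Σcov = 8.951 + 2 × 4.1700 = 17.2910
α = (6/5)·(1 − 8.951/17.2910) = 0.58

α = 0.58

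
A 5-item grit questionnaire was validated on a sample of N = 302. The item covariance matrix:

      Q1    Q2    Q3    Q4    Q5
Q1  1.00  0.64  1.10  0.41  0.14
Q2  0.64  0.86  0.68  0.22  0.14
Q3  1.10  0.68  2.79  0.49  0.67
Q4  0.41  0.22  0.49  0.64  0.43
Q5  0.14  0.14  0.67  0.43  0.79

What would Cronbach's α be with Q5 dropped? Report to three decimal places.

Remaining items: Q1, Q2, Q3, Q4 (k = 4).
Σσ²ᵢ = 1.00 + 0.86 + 2.79 + 0.64 = 5.29
total variance = 5.29 + 2 × 3.54 = 12.37
α (item deleted) = (4/3)·(1 − 5.29/12.37) = 0.763

Cronbach's α = 0.763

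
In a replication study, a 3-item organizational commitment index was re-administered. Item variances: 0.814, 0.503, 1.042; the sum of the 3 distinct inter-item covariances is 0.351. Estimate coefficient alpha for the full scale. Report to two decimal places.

coefficient alpha = 0.34

Σσᵢ² = 0.814 + 0.503 + 1.042 = 2.359
Sum of distinct covariances = 0.351
Var(T) = Σσᵢ² + 2·Σcov = 2.359 + 2 × 0.351 = 3.061
α = (3/2)·(1 − 2.359/3.061) = 0.34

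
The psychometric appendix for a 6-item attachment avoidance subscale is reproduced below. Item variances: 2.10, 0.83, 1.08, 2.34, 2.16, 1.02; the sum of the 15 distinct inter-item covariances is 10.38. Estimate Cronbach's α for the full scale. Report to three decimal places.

Cronbach's α = 0.822

sum of item variances = 2.10 + 0.83 + 1.08 + 2.34 + 2.16 + 1.02 = 9.53
Sum of distinct covariances = 10.38
total variance = sum of item variances + 2·Σcov = 9.53 + 2 × 10.38 = 30.29
α = (6/5)·(1 − 9.53/30.29) = 0.822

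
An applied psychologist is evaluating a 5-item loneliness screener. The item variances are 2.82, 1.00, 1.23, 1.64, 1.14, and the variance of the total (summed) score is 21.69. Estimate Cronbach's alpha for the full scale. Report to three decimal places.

Cronbach's alpha = 0.799

ΣVar(i) = 2.82 + 1.00 + 1.23 + 1.64 + 1.14 = 7.83
α = (k/(k−1))·(1 − ΣVar(i)/σ²_total) = (5/4)·(1 − 7.83/21.69) = 0.799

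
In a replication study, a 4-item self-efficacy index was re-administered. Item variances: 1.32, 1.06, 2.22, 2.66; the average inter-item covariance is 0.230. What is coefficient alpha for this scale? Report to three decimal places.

coefficient alpha = 0.367

sum of item variances = 1.32 + 1.06 + 2.22 + 2.66 = 7.26
Sum of the 6 distinct covariances = 6 × 0.230 = 1.380
Var(T) = sum of item variances + 2·Σcov = 7.26 + 2 × 1.380 = 10.020
α = (4/3)·(1 − 7.26/10.020) = 0.367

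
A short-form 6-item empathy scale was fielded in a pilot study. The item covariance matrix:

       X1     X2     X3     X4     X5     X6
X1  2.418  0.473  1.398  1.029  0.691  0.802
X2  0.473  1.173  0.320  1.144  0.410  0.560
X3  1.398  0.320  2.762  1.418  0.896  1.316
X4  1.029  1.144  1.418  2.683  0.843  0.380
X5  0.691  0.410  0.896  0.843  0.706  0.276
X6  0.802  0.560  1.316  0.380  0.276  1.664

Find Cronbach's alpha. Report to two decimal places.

Cronbach's alpha = 0.81

Σσ²ᵢ = 2.418 + 1.173 + 2.762 + 2.683 + 0.706 + 1.664 = 11.406
Σ_{i<j} σ_ij = 11.956
σ²_total = 11.406 + 2 × 11.956 = 35.318
α = (k/(k−1))·(1 − Σσ²ᵢ/σ²_total) = (6/5)·(1 − 11.406/35.318) = 0.81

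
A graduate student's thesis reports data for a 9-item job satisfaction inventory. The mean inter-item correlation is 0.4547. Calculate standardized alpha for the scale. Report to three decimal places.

Standardized α = k·r̄ / (1 + (k−1)·r̄) = 9 × 0.4547 / (1 + 8 × 0.4547)
  = 4.0923 / 4.6376 = 0.882

standardized alpha = 0.882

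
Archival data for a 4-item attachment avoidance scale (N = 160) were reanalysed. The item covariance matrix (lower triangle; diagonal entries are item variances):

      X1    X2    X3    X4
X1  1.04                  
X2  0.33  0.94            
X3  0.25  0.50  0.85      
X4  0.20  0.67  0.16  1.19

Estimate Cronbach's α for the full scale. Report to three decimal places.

Cronbach's α = 0.683

Σσᵢ² = 1.04 + 0.94 + 0.85 + 1.19 = 4.02
Sum of the distinct covariances = 2.11
σ²_T = 4.02 + 2 × 2.11 = 8.24
α = (k/(k−1))·(1 − Σσᵢ²/σ²_T) = (4/3)·(1 − 4.02/8.24) = 0.683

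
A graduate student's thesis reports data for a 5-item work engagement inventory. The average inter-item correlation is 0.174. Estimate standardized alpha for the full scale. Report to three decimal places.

α = 0.513

Standardized α = k·r̄ / (1 + (k−1)·r̄) = 5 × 0.174 / (1 + 4 × 0.174)
  = 0.8700 / 1.6960 = 0.513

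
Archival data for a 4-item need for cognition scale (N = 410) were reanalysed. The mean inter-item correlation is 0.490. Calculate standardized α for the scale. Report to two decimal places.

Standardized α = k·r̄ / (1 + (k−1)·r̄) = 4 × 0.490 / (1 + 3 × 0.490)
  = 1.9600 / 2.4700 = 0.79

standardized α = 0.79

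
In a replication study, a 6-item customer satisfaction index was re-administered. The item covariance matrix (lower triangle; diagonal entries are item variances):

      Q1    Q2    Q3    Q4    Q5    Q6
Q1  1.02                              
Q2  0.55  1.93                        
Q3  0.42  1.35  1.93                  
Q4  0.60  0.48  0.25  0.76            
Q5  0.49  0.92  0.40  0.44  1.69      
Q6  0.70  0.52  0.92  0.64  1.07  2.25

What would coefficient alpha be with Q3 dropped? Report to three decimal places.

coefficient alpha = 0.783

Remaining items: Q1, Q2, Q4, Q5, Q6 (k = 5).
sum of item variances = 1.02 + 1.93 + 0.76 + 1.69 + 2.25 = 7.65
Var(T) = 7.65 + 2 × 6.41 = 20.47
α (item deleted) = (5/4)·(1 − 7.65/20.47) = 0.783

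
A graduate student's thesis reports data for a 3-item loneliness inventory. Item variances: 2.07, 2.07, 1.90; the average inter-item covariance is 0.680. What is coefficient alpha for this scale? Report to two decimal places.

α = 0.60

ΣVar(i) = 2.07 + 2.07 + 1.90 = 6.04
Sum of the 3 distinct covariances = 3 × 0.680 = 2.040
σ²_total = ΣVar(i) + 2·Σcov = 6.04 + 2 × 2.040 = 10.120
α = (3/2)·(1 − 6.04/10.120) = 0.60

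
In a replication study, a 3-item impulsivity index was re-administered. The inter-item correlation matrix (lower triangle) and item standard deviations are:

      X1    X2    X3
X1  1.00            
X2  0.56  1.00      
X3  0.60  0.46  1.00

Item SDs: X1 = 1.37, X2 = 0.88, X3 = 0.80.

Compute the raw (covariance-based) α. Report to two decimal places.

α = 0.75

Σσ²ᵢ = 1.37² + 0.88² + 0.80² = 3.2913
Covariances σ_ij = r_ij · s_i · s_j:
  σ(X1,X2) = 0.56 × 1.37 × 0.88 = 0.6751
  σ(X1,X3) = 0.60 × 1.37 × 0.80 = 0.6576
  σ(X2,X3) = 0.46 × 0.88 × 0.80 = 0.3238
σ²_T = Σσ²ᵢ + 2·Σσ_ij = 3.2913 + 2 × 1.6565 = 6.6043
α = (3/2)·(1 − 3.2913/6.6043) = 0.75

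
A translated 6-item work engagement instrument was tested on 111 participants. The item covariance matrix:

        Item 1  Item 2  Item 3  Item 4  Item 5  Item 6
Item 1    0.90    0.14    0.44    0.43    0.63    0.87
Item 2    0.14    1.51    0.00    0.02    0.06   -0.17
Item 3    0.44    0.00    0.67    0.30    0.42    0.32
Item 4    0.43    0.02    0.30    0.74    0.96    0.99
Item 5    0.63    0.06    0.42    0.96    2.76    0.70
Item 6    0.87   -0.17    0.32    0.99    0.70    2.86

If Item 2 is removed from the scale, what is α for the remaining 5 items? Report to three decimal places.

Remaining items: Item 1, Item 3, Item 4, Item 5, Item 6 (k = 5).
sum of item variances = 0.90 + 0.67 + 0.74 + 2.76 + 2.86 = 7.93
σ²_total = 7.93 + 2 × 6.06 = 20.05
α (item deleted) = (5/4)·(1 − 7.93/20.05) = 0.756

α = 0.756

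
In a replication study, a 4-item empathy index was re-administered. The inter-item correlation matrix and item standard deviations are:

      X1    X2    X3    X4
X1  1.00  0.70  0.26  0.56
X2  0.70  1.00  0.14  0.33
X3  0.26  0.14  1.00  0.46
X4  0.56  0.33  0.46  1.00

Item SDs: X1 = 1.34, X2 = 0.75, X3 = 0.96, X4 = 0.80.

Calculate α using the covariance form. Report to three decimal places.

Σσ²ᵢ = 1.34² + 0.75² + 0.96² + 0.80² = 3.9197
Covariances σ_ij = r_ij · s_i · s_j:
  σ(X1,X2) = 0.70 × 1.34 × 0.75 = 0.7035
  σ(X1,X3) = 0.26 × 1.34 × 0.96 = 0.3345
  σ(X1,X4) = 0.56 × 1.34 × 0.80 = 0.6003
  σ(X2,X3) = 0.14 × 0.75 × 0.96 = 0.1008
  σ(X2,X4) = 0.33 × 0.75 × 0.80 = 0.1980
  σ(X3,X4) = 0.46 × 0.96 × 0.80 = 0.3533
σ²_T = Σσ²ᵢ + 2·Σσ_ij = 3.9197 + 2 × 2.2904 = 8.5005
α = (4/3)·(1 − 3.9197/8.5005) = 0.719

α = 0.719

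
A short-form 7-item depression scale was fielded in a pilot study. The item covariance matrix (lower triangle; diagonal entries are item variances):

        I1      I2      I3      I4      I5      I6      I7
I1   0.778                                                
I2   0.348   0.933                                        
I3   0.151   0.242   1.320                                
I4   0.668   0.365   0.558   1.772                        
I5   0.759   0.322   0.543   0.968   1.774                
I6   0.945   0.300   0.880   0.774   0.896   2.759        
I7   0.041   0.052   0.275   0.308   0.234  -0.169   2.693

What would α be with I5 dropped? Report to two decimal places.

Remaining items: I1, I2, I3, I4, I6, I7 (k = 6).
ΣVar(i) = 0.778 + 0.933 + 1.320 + 1.772 + 2.759 + 2.693 = 10.255
σ²_total = 10.255 + 2 × 5.738 = 21.731
α (item deleted) = (6/5)·(1 − 10.255/21.731) = 0.63

α = 0.63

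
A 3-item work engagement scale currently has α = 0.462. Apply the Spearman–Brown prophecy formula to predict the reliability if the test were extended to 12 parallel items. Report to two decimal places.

predicted reliability = 0.77

Length factor m = 12/3 = 4.0000
α' = m·α / (1 + (m−1)·α)
   = 12/3 × 0.462 / (1 + (12/3 − 1) × 0.462)
   = 1.8480 / 2.3860 = 0.77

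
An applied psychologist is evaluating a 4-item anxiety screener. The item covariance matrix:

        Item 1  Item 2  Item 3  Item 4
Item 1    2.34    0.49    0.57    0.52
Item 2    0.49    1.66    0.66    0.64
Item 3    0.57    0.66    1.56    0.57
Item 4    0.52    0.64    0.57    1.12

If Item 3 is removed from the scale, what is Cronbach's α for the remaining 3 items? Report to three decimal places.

Remaining items: Item 1, Item 2, Item 4 (k = 3).
sum of item variances = 2.34 + 1.66 + 1.12 = 5.12
σ²_total = 5.12 + 2 × 1.65 = 8.42
α (item deleted) = (3/2)·(1 − 5.12/8.42) = 0.588

Cronbach's α = 0.588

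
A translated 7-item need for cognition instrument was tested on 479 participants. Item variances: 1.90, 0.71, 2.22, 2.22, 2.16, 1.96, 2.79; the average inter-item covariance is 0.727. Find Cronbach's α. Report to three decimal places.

Σσ²ᵢ = 1.90 + 0.71 + 2.22 + 2.22 + 2.16 + 1.96 + 2.79 = 13.96
Sum of the 21 distinct covariances = 21 × 0.727 = 15.267
Var(T) = Σσ²ᵢ + 2·Σcov = 13.96 + 2 × 15.267 = 44.494
α = (7/6)·(1 − 13.96/44.494) = 0.801

α = 0.801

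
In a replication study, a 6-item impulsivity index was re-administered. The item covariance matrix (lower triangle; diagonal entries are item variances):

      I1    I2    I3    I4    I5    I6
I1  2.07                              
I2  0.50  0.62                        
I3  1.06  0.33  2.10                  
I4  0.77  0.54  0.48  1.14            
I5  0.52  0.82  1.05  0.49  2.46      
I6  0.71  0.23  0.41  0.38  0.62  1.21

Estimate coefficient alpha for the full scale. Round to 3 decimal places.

sum of item variances = 2.07 + 0.62 + 2.10 + 1.14 + 2.46 + 1.21 = 9.60
Sum of the distinct covariances = 8.91
σ²_total = 9.60 + 2 × 8.91 = 27.42
α = (k/(k−1))·(1 − sum of item variances/σ²_total) = (6/5)·(1 − 9.60/27.42) = 0.780

α = 0.780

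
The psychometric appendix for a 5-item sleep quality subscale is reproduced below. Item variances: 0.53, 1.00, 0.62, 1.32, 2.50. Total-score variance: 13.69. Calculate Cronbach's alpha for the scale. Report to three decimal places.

α = 0.705

Σσᵢ² = 0.53 + 1.00 + 0.62 + 1.32 + 2.50 = 5.97
α = (k/(k−1))·(1 − Σσᵢ²/total variance) = (5/4)·(1 − 5.97/13.69) = 0.705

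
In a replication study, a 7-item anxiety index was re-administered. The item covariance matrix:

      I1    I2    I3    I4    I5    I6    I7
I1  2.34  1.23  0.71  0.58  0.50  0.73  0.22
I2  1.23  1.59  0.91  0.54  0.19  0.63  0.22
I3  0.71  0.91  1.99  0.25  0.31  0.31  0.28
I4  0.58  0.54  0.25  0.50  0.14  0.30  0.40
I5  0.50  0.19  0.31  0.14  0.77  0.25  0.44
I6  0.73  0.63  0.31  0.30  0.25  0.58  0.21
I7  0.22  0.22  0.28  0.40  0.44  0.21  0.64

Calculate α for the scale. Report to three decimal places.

α = 0.805

Σσᵢ² = 2.34 + 1.59 + 1.99 + 0.50 + 0.77 + 0.58 + 0.64 = 8.41
Sum of off-diagonal covariances = 9.35
σ²_total = 8.41 + 2 × 9.35 = 27.11
α = (k/(k−1))·(1 − Σσᵢ²/σ²_total) = (7/6)·(1 − 8.41/27.11) = 0.805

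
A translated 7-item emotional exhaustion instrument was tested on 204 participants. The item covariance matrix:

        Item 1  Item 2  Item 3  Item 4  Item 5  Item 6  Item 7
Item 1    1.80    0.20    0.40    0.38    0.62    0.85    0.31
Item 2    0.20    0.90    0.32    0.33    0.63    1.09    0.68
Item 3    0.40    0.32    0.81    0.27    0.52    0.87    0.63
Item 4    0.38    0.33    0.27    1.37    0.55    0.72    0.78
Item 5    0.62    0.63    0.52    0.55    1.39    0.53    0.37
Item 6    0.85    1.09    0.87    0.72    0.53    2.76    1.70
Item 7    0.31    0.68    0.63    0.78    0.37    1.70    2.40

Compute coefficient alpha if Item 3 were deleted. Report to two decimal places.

α = 0.78

Remaining items: Item 1, Item 2, Item 4, Item 5, Item 6, Item 7 (k = 6).
sum of item variances = 1.80 + 0.90 + 1.37 + 1.39 + 2.76 + 2.40 = 10.62
σ²_T = 10.62 + 2 × 9.74 = 30.10
α (item deleted) = (6/5)·(1 − 10.62/30.10) = 0.78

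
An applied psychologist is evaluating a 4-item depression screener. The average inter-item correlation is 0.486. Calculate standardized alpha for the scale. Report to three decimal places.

standardized alpha = 0.791

Standardized α = k·r̄ / (1 + (k−1)·r̄) = 4 × 0.486 / (1 + 3 × 0.486)
  = 1.9440 / 2.4580 = 0.791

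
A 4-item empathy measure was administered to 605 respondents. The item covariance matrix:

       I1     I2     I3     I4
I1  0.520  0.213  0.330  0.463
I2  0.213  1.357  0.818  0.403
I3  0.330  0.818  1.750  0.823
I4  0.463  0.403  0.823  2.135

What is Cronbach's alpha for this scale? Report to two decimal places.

Cronbach's alpha = 0.69

ΣVar(i) = 0.520 + 1.357 + 1.750 + 2.135 = 5.762
Sum of off-diagonal covariances = 3.050
σ²_T = 5.762 + 2 × 3.050 = 11.862
α = (k/(k−1))·(1 − ΣVar(i)/σ²_T) = (4/3)·(1 − 5.762/11.862) = 0.69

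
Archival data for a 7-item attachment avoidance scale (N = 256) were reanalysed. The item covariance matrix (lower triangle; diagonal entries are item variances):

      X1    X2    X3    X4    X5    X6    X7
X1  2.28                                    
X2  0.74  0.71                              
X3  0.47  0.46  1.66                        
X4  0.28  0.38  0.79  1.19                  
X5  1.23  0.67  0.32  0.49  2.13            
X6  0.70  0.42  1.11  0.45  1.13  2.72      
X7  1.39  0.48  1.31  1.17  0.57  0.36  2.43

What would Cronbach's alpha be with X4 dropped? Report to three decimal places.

α = 0.787

Remaining items: X1, X2, X3, X5, X6, X7 (k = 6).
Σσᵢ² = 2.28 + 0.71 + 1.66 + 2.13 + 2.72 + 2.43 = 11.93
total variance = 11.93 + 2 × 11.36 = 34.65
α (item deleted) = (6/5)·(1 − 11.93/34.65) = 0.787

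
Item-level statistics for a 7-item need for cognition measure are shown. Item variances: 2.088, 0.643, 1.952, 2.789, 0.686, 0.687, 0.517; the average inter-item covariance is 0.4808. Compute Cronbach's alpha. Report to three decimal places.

Cronbach's alpha = 0.797

Σσ²ᵢ = 2.088 + 0.643 + 1.952 + 2.789 + 0.686 + 0.687 + 0.517 = 9.362
Sum of the 21 distinct covariances = 21 × 0.4808 = 10.0968
total variance = Σσ²ᵢ + 2·Σcov = 9.362 + 2 × 10.0968 = 29.5556
α = (7/6)·(1 − 9.362/29.5556) = 0.797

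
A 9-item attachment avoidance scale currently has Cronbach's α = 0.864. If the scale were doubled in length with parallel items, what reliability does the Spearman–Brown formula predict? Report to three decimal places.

predicted reliability = 0.927

Length factor m = 2
α' = m·α / (1 + (m−1)·α)
   = 2 × 0.864 / (1 + (2 − 1) × 0.864)
   = 1.7280 / 1.8640 = 0.927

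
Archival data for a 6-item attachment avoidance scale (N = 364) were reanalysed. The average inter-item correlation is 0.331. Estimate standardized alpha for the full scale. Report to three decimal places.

standardized alpha = 0.748

Standardized α = k·r̄ / (1 + (k−1)·r̄) = 6 × 0.331 / (1 + 5 × 0.331)
  = 1.9860 / 2.6550 = 0.748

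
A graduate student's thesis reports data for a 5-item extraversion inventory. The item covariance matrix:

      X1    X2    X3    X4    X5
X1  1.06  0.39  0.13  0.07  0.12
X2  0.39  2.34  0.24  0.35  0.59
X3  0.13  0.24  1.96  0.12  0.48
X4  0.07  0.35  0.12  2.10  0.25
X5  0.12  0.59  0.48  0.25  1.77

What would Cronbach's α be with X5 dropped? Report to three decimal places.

Cronbach's α = 0.345

Remaining items: X1, X2, X3, X4 (k = 4).
sum of item variances = 1.06 + 2.34 + 1.96 + 2.10 = 7.46
σ²_total = 7.46 + 2 × 1.30 = 10.06
α (item deleted) = (4/3)·(1 − 7.46/10.06) = 0.345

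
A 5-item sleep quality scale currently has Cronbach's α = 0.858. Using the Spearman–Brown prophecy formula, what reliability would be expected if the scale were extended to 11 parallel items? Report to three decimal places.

predicted reliability = 0.930

Length factor m = 11/5 = 2.2000
α' = m·α / (1 + (m−1)·α)
   = 11/5 × 0.858 / (1 + (11/5 − 1) × 0.858)
   = 1.8876 / 2.0296 = 0.930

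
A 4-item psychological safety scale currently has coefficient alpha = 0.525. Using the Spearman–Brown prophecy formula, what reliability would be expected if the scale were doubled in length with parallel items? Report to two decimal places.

Length factor m = 2
α' = m·α / (1 + (m−1)·α)
   = 2 × 0.525 / (1 + (2 − 1) × 0.525)
   = 1.0500 / 1.5250 = 0.69

predicted reliability = 0.69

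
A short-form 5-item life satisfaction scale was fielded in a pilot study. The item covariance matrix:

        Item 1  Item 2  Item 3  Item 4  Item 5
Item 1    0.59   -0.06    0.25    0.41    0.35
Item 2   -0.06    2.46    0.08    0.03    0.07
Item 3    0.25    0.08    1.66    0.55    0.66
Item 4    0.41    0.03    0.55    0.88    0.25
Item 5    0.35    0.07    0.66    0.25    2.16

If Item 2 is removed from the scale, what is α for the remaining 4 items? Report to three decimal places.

Remaining items: Item 1, Item 3, Item 4, Item 5 (k = 4).
Σσᵢ² = 0.59 + 1.66 + 0.88 + 2.16 = 5.29
σ²_T = 5.29 + 2 × 2.47 = 10.23
α (item deleted) = (4/3)·(1 − 5.29/10.23) = 0.644

α = 0.644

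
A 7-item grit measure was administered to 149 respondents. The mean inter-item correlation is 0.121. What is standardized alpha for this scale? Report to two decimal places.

α = 0.49

Standardized α = k·r̄ / (1 + (k−1)·r̄) = 7 × 0.121 / (1 + 6 × 0.121)
  = 0.8470 / 1.7260 = 0.49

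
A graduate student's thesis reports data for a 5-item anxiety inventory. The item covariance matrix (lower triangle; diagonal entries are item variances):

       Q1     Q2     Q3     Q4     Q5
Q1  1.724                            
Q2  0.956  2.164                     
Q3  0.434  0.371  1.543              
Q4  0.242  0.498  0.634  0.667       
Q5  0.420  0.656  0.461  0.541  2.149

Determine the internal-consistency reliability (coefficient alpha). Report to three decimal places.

Σσᵢ² = 1.724 + 2.164 + 1.543 + 0.667 + 2.149 = 8.247
Sum of the distinct covariances = 5.213
Var(T) = 8.247 + 2 × 5.213 = 18.673
α = (k/(k−1))·(1 − Σσᵢ²/Var(T)) = (5/4)·(1 − 8.247/18.673) = 0.698

coefficient alpha = 0.698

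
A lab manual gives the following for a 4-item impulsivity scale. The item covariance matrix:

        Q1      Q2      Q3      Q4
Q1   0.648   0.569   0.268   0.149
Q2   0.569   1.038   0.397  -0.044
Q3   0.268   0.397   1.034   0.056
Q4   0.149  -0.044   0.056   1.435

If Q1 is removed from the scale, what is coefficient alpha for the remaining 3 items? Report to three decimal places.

α = 0.284

Remaining items: Q2, Q3, Q4 (k = 3).
ΣVar(i) = 1.038 + 1.034 + 1.435 = 3.507
Var(T) = 3.507 + 2 × 0.409 = 4.325
α (item deleted) = (3/2)·(1 − 3.507/4.325) = 0.284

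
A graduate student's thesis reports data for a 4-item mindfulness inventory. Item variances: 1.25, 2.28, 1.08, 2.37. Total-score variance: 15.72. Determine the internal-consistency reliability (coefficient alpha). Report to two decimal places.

ΣVar(i) = 1.25 + 2.28 + 1.08 + 2.37 = 6.98
α = (k/(k−1))·(1 − ΣVar(i)/total variance) = (4/3)·(1 − 6.98/15.72) = 0.74

α = 0.74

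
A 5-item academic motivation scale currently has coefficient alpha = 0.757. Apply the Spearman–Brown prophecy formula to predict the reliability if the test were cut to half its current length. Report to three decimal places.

predicted reliability = 0.609

Length factor m = 1/2
α' = m·α / (1 − (1−m)·α)
   = 1/2 × 0.757 / (1 − (1 − 1/2) × 0.757)
   = 0.3785 / 0.6215 = 0.609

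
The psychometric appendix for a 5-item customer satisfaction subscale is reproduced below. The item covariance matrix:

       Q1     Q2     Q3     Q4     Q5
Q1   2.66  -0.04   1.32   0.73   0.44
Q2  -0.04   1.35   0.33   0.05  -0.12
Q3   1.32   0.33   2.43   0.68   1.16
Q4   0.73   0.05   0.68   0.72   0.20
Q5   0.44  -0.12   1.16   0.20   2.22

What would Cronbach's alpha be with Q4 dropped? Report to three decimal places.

Remaining items: Q1, Q2, Q3, Q5 (k = 4).
sum of item variances = 2.66 + 1.35 + 2.43 + 2.22 = 8.66
σ²_T = 8.66 + 2 × 3.09 = 14.84
α (item deleted) = (4/3)·(1 − 8.66/14.84) = 0.555

Cronbach's alpha = 0.555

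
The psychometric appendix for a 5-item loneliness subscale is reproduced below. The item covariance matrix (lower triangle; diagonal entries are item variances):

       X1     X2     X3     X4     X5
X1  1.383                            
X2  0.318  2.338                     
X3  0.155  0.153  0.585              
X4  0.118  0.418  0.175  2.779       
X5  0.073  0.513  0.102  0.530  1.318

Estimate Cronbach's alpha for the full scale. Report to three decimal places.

α = 0.473

Σσ²ᵢ = 1.383 + 2.338 + 0.585 + 2.779 + 1.318 = 8.403
Sum of the distinct covariances = 2.555
σ²_T = 8.403 + 2 × 2.555 = 13.513
α = (k/(k−1))·(1 − Σσ²ᵢ/σ²_T) = (5/4)·(1 − 8.403/13.513) = 0.473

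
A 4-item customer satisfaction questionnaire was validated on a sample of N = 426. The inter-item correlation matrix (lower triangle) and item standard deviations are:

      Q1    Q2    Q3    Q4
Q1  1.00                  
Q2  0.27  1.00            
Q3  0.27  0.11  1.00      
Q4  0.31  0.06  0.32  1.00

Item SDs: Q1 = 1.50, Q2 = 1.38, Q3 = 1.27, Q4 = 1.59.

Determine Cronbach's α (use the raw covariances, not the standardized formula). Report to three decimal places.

Σσ²ᵢ = 1.50² + 1.38² + 1.27² + 1.59² = 8.2954
Covariances σ_ij = r_ij · s_i · s_j:
  σ(Q1,Q2) = 0.27 × 1.50 × 1.38 = 0.5589
  σ(Q1,Q3) = 0.27 × 1.50 × 1.27 = 0.5144
  σ(Q1,Q4) = 0.31 × 1.50 × 1.59 = 0.7393
  σ(Q2,Q3) = 0.11 × 1.38 × 1.27 = 0.1928
  σ(Q2,Q4) = 0.06 × 1.38 × 1.59 = 0.1317
  σ(Q3,Q4) = 0.32 × 1.27 × 1.59 = 0.6462
σ²_T = Σσ²ᵢ + 2·Σσ_ij = 8.2954 + 2 × 2.7833 = 13.8620
α = (4/3)·(1 − 8.2954/13.8620) = 0.535

α = 0.535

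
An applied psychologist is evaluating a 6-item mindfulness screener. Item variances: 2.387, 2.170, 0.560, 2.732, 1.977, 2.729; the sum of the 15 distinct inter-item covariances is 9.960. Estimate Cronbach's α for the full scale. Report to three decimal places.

Σσ²ᵢ = 2.387 + 2.170 + 0.560 + 2.732 + 1.977 + 2.729 = 12.555
Sum of distinct covariances = 9.960
total variance = Σσ²ᵢ + 2·Σcov = 12.555 + 2 × 9.960 = 32.475
α = (6/5)·(1 − 12.555/32.475) = 0.736

Cronbach's α = 0.736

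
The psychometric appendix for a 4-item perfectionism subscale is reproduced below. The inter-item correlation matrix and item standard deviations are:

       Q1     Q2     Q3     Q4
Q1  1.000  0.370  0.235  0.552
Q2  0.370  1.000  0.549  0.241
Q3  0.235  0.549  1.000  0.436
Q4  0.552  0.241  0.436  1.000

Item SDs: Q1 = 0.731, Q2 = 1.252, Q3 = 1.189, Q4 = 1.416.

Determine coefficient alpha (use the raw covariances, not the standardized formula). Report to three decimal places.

α = 0.705

Σσ²ᵢ = 0.731² + 1.252² + 1.189² + 1.416² = 5.5206
Covariances σ_ij = r_ij · s_i · s_j:
  σ(Q1,Q2) = 0.370 × 0.731 × 1.252 = 0.3386
  σ(Q1,Q3) = 0.235 × 0.731 × 1.189 = 0.2043
  σ(Q1,Q4) = 0.552 × 0.731 × 1.416 = 0.5714
  σ(Q2,Q3) = 0.549 × 1.252 × 1.189 = 0.8173
  σ(Q2,Q4) = 0.241 × 1.252 × 1.416 = 0.4273
  σ(Q3,Q4) = 0.436 × 1.189 × 1.416 = 0.7341
σ²_T = Σσ²ᵢ + 2·Σσ_ij = 5.5206 + 2 × 3.0930 = 11.7066
α = (4/3)·(1 − 5.5206/11.7066) = 0.705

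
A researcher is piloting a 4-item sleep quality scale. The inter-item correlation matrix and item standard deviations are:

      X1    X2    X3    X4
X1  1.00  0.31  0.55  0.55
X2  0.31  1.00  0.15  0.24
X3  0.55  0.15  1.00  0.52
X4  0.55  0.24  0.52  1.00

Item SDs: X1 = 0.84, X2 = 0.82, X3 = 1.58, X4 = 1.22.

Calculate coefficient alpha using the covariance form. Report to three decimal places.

coefficient alpha = 0.698

Σσ²ᵢ = 0.84² + 0.82² + 1.58² + 1.22² = 5.3628
Covariances σ_ij = r_ij · s_i · s_j:
  σ(X1,X2) = 0.31 × 0.84 × 0.82 = 0.2135
  σ(X1,X3) = 0.55 × 0.84 × 1.58 = 0.7300
  σ(X1,X4) = 0.55 × 0.84 × 1.22 = 0.5636
  σ(X2,X3) = 0.15 × 0.82 × 1.58 = 0.1943
  σ(X2,X4) = 0.24 × 0.82 × 1.22 = 0.2401
  σ(X3,X4) = 0.52 × 1.58 × 1.22 = 1.0024
σ²_T = Σσ²ᵢ + 2·Σσ_ij = 5.3628 + 2 × 2.9439 = 11.2506
α = (4/3)·(1 − 5.3628/11.2506) = 0.698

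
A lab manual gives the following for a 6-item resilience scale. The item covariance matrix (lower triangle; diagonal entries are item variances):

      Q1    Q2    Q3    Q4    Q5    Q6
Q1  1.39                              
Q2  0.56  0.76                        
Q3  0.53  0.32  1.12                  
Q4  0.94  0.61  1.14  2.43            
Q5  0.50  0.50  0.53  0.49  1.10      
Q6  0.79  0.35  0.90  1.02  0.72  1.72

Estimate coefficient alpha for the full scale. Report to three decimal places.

α = 0.839

sum of item variances = 1.39 + 0.76 + 1.12 + 2.43 + 1.10 + 1.72 = 8.52
Σ_{i<j} σ_ij = 9.90
total variance = 8.52 + 2 × 9.90 = 28.32
α = (k/(k−1))·(1 − sum of item variances/total variance) = (6/5)·(1 − 8.52/28.32) = 0.839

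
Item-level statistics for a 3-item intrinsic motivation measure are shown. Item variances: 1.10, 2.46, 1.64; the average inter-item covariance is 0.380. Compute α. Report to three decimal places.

α = 0.457

ΣVar(i) = 1.10 + 2.46 + 1.64 = 5.20
Sum of the 3 distinct covariances = 3 × 0.380 = 1.140
σ²_total = ΣVar(i) + 2·Σcov = 5.20 + 2 × 1.140 = 7.480
α = (3/2)·(1 − 5.20/7.480) = 0.457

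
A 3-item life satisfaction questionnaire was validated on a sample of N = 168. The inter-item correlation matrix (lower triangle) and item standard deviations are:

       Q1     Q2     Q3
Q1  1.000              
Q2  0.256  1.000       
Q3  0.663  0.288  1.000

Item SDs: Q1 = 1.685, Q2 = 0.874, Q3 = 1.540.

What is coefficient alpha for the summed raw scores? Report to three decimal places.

Σσ²ᵢ = 1.685² + 0.874² + 1.540² = 5.9747
Covariances σ_ij = r_ij · s_i · s_j:
  σ(Q1,Q2) = 0.256 × 1.685 × 0.874 = 0.3770
  σ(Q1,Q3) = 0.663 × 1.685 × 1.540 = 1.7204
  σ(Q2,Q3) = 0.288 × 0.874 × 1.540 = 0.3876
σ²_T = Σσ²ᵢ + 2·Σσ_ij = 5.9747 + 2 × 2.4850 = 10.9447
α = (3/2)·(1 − 5.9747/10.9447) = 0.681

coefficient alpha = 0.681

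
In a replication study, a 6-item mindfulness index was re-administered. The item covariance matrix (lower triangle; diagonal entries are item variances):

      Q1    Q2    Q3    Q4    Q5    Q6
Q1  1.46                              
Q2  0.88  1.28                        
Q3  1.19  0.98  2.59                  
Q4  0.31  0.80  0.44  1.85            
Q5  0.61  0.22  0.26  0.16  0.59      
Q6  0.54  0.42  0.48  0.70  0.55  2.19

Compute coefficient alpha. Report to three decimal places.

ΣVar(i) = 1.46 + 1.28 + 2.59 + 1.85 + 0.59 + 2.19 = 9.96
Sum of the distinct covariances = 8.54
Var(T) = 9.96 + 2 × 8.54 = 27.04
α = (k/(k−1))·(1 − ΣVar(i)/Var(T)) = (6/5)·(1 − 9.96/27.04) = 0.758

α = 0.758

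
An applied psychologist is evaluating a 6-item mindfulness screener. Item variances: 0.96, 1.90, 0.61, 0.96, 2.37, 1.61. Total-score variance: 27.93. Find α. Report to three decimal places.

sum of item variances = 0.96 + 1.90 + 0.61 + 0.96 + 2.37 + 1.61 = 8.41
α = (k/(k−1))·(1 − sum of item variances/Var(T)) = (6/5)·(1 − 8.41/27.93) = 0.839

α = 0.839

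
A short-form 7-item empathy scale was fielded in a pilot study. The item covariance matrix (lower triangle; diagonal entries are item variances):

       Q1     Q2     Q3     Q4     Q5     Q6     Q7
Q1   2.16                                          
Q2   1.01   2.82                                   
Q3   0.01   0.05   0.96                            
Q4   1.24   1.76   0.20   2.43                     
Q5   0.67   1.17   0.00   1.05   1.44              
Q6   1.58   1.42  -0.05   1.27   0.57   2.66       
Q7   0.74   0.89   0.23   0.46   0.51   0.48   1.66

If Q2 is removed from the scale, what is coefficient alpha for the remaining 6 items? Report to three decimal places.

Remaining items: Q1, Q3, Q4, Q5, Q6, Q7 (k = 6).
sum of item variances = 2.16 + 0.96 + 2.43 + 1.44 + 2.66 + 1.66 = 11.31
σ²_total = 11.31 + 2 × 8.96 = 29.23
α (item deleted) = (6/5)·(1 − 11.31/29.23) = 0.736

coefficient alpha = 0.736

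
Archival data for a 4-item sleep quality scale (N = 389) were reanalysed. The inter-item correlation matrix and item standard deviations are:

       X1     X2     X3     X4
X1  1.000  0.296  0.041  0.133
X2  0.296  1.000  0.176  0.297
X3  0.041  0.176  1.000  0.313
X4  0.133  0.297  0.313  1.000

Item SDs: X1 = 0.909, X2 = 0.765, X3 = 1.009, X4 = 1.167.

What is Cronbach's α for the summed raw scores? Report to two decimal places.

Σσ²ᵢ = 0.909² + 0.765² + 1.009² + 1.167² = 3.7915
Covariances σ_ij = r_ij · s_i · s_j:
  σ(X1,X2) = 0.296 × 0.909 × 0.765 = 0.2058
  σ(X1,X3) = 0.041 × 0.909 × 1.009 = 0.0376
  σ(X1,X4) = 0.133 × 0.909 × 1.167 = 0.1411
  σ(X2,X3) = 0.176 × 0.765 × 1.009 = 0.1359
  σ(X2,X4) = 0.297 × 0.765 × 1.167 = 0.2651
  σ(X3,X4) = 0.313 × 1.009 × 1.167 = 0.3686
σ²_T = Σσ²ᵢ + 2·Σσ_ij = 3.7915 + 2 × 1.1541 = 6.0997
α = (4/3)·(1 − 3.7915/6.0997) = 0.50

Cronbach's α = 0.50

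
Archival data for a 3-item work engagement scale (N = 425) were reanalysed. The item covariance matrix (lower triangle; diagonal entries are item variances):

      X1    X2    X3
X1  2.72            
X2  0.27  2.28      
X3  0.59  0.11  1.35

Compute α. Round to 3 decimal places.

ΣVar(i) = 2.72 + 2.28 + 1.35 = 6.35
Σ_{i<j} σ_ij = 0.97
σ²_total = 6.35 + 2 × 0.97 = 8.29
α = (k/(k−1))·(1 − ΣVar(i)/σ²_total) = (3/2)·(1 − 6.35/8.29) = 0.351

α = 0.351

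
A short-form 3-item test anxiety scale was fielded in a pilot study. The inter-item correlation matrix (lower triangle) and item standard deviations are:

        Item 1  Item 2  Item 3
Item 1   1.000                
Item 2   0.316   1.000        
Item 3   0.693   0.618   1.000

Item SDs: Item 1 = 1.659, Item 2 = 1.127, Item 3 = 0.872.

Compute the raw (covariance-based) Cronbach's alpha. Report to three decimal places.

Σσ²ᵢ = 1.659² + 1.127² + 0.872² = 4.7828
Covariances σ_ij = r_ij · s_i · s_j:
  σ(Item 1,Item 2) = 0.316 × 1.659 × 1.127 = 0.5908
  σ(Item 1,Item 3) = 0.693 × 1.659 × 0.872 = 1.0025
  σ(Item 2,Item 3) = 0.618 × 1.127 × 0.872 = 0.6073
σ²_T = Σσ²ᵢ + 2·Σσ_ij = 4.7828 + 2 × 2.2006 = 9.1840
α = (3/2)·(1 − 4.7828/9.1840) = 0.719

Cronbach's alpha = 0.719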